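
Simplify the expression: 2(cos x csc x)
2(cos x csc x) = 2(cot x) (using Reciprocal + quotient)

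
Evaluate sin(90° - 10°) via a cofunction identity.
sin(90° - 10°) = cos(10°) = 0.9848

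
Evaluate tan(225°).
tan(225°) = 1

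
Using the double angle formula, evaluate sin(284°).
sin(284°) = 2 sin 142° cos 142° = -0.9703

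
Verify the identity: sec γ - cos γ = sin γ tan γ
LHS = 1/cos γ - cos γ = (1 - cos²γ)/cos γ = sin²γ/cos γ = sin γ · (sin γ/cos γ) = sin γ tan γ = RHS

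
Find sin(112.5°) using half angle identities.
sin(112.5°) = √((1 - cos 225°)/2) = √(2+√2)/2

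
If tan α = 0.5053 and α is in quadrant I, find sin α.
sin α = 0.451 (using tan²α + 1 = sec²α)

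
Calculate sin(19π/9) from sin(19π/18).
sin(19π/9) = 2 sin 19π/18 cos 19π/18 = 0.342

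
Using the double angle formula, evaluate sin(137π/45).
sin(137π/45) = 2 sin 137π/90 cos 137π/90 = -0.1392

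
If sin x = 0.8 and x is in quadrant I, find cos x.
cos x = 0.6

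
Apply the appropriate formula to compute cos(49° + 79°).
cos(49° + 79°) = cos 49° cos 79° - sin 49° sin 79° = -0.6157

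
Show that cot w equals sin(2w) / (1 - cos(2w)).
RHS = 2 sin w cos w / (2sin²w) = cos w/sin w = cot w = LHS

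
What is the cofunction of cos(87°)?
cos(87°) = sin(90° - 87°) = sin(3°)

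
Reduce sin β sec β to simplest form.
sin β sec β = tan β (using Reciprocal + quotient)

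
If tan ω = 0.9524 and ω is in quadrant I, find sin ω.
sin ω = 0.6897 (using tan²ω + 1 = sec²ω)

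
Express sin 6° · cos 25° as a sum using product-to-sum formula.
sin 6° cos 25° = (1/2)[sin(6°+25°) + sin(6°-25°)]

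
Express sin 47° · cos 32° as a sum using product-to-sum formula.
sin 47° cos 32° = (1/2)[sin(47°+32°) + sin(47°-32°)]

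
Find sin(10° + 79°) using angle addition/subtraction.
sin(10° + 79°) = sin 10° cos 79° + cos 10° sin 79° = 0.9998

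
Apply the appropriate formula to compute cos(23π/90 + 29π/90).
cos(23π/90 + 29π/90) = cos 23π/90 cos 29π/90 - sin 23π/90 sin 29π/90 = -0.2419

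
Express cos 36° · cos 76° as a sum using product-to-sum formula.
cos 36° cos 76° = (1/2)[cos(36°-76°) + cos(36°+76°)]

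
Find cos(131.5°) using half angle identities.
cos(131.5°) = -√((1 + cos 263°)/2) = -0.6626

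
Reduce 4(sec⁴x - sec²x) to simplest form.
4(sec⁴x - sec²x) = 4(tan⁴x + tan²x) (using Pythagorean)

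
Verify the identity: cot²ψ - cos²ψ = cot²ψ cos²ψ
LHS = cos²ψ/sin²ψ - cos²ψ = cos²ψ(1/sin²ψ - 1) = cos²ψ · (1 - sin²ψ)/sin²ψ = cos²ψ · cos²ψ/sin²ψ = cos²ψ · cot²ψ = RHS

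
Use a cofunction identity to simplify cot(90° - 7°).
cot(90° - 7°) = tan(7°)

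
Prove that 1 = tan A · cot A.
RHS = (sin A/cos A) · (cos A/sin A) = 1 = LHS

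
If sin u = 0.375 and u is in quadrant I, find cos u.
cos u = 0.927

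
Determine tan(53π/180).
tan(53π/180) = 1.327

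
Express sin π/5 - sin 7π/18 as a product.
sin π/5 - sin 7π/18 = 2 cos(53π/180) sin(-17π/180)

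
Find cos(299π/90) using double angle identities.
cos(299π/90) = 2cos²299π/180 - 1 = -0.5299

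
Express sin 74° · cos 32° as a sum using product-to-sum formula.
sin 74° cos 32° = (1/2)[sin(74°+32°) + sin(74°-32°)]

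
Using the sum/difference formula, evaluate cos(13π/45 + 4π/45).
cos(13π/45 + 4π/45) = cos 13π/45 cos 4π/45 - sin 13π/45 sin 4π/45 = 0.3746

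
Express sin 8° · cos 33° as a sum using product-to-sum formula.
sin 8° cos 33° = (1/2)[sin(8°+33°) + sin(8°-33°)]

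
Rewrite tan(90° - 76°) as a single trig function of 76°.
tan(90° - 76°) = cot(76°)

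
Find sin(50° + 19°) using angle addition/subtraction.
sin(50° + 19°) = sin 50° cos 19° + cos 50° sin 19° = 0.9336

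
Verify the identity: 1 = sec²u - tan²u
RHS = 1/cos²u - sin²u/cos²u = (1 - sin²u)/cos²u = cos²u/cos²u = 1 = LHS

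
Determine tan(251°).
tan(251°) = 2.904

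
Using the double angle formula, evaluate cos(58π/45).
cos(58π/45) = 1 - 2sin²29π/45 = -0.6157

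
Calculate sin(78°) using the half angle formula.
sin(78°) = √((1 - cos 156°)/2) = 0.9781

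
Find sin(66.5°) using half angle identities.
sin(66.5°) = √((1 - cos 133°)/2) = 0.9171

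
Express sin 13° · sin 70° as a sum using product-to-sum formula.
sin 13° sin 70° = (1/2)[cos(13°-70°) - cos(13°+70°)]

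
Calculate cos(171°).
cos(171°) = -0.9877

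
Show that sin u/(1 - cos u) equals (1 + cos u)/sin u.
LHS = sin u(1 + cos u) / ((1 - cos u)(1 + cos u)) = sin u(1 + cos u) / (1 - cos²u) = sin u(1 + cos u) / sin²u = (1 + cos u)/sin u = RHS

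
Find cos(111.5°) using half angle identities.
cos(111.5°) = -√((1 + cos 223°)/2) = -0.3665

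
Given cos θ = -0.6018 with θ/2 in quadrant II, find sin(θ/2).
sin(θ/2) = ±√((1 - cos θ)/2); positive since θ/2 ∈ QII, so sin(θ/2) = 0.8949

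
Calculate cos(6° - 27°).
cos(6° - 27°) = cos 6° cos 27° + sin 6° sin 27° = 0.9336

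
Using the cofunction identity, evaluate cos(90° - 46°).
cos(90° - 46°) = sin(46°) = 0.7193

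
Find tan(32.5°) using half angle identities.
tan(32.5°) = sin 65° / (1 + cos 65°) = 0.6371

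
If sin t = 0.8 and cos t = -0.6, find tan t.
tan t = sin t / cos t = -1.333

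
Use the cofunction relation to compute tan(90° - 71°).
tan(90° - 71°) = cot(71°) = 0.3443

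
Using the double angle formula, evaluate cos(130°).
cos(130°) = 2cos²65° - 1 = -0.6428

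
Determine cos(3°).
cos(3°) = 0.9986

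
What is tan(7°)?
tan(7°) = 0.1228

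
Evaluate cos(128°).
cos(128°) = -0.6157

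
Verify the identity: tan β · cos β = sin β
LHS = (sin β/cos β) · cos β = sin β = RHS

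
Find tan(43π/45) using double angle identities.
tan(43π/45) = 2 tan 43π/90 / (1 - tan²43π/90) = -0.1405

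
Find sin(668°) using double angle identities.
sin(668°) = 2 sin 334° cos 334° = -0.788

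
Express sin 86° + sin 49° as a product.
sin 86° + sin 49° = 2 sin(67.5°) cos(18.5°)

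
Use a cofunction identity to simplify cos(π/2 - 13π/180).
cos(π/2 - 13π/180) = sin(13π/180)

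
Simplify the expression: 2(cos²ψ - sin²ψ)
2(cos²ψ - sin²ψ) = 2(cos(2ψ)) (using Double angle)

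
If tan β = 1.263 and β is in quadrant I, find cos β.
cos β = 0.6208 (using tan²β + 1 = sec²β)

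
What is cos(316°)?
cos(316°) = 0.7193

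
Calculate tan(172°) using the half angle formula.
tan(172°) = sin 344° / (1 + cos 344°) = -0.1405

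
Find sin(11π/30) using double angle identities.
sin(11π/30) = 2 sin 11π/60 cos 11π/60 = 0.9135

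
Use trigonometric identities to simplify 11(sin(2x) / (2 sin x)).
11(sin(2x) / (2 sin x)) = 11(cos x) (using Double angle)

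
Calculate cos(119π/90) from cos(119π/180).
cos(119π/90) = cos²119π/180 - sin²119π/180 = -0.5299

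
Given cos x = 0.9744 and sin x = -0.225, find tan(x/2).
tan(x/2) = sin x / (1 + cos x) = -0.114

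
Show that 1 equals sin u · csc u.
RHS = sin u · (1/sin u) = 1 = LHS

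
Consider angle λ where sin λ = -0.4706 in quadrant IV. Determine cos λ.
cos λ = √(1 - sin²λ) = 0.8823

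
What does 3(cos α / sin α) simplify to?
3(cos α / sin α) = 3(cot α) (using Quotient identity)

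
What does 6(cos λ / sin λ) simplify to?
6(cos λ / sin λ) = 6(cot λ) (using Quotient identity)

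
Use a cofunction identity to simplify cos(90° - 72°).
cos(90° - 72°) = sin(72°)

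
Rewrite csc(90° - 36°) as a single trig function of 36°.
csc(90° - 36°) = sec(36°)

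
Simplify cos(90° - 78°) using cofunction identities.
cos(90° - 78°) = sin(78°)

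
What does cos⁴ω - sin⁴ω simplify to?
cos⁴ω - sin⁴ω = cos(2ω) (using Factoring + double angle)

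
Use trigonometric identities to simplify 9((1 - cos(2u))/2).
9((1 - cos(2u))/2) = 9(sin²u) (using Power reduction)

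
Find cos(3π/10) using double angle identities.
cos(3π/10) = 2cos²3π/20 - 1 = 0.5878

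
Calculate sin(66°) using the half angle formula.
sin(66°) = √((1 - cos 132°)/2) = 0.9135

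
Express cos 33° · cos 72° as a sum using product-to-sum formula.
cos 33° cos 72° = (1/2)[cos(33°-72°) + cos(33°+72°)]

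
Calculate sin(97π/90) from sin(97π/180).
sin(97π/90) = 2 sin 97π/180 cos 97π/180 = -0.2419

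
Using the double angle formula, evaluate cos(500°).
cos(500°) = cos²250° - sin²250° = -0.766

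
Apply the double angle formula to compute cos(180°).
cos(180°) = 1 - 2sin²90° = -1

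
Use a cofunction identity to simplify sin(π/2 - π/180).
sin(π/2 - π/180) = cos(π/180)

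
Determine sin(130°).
sin(130°) = 0.766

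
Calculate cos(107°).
cos(107°) = -0.2924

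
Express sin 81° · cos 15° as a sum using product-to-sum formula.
sin 81° cos 15° = (1/2)[sin(81°+15°) + sin(81°-15°)]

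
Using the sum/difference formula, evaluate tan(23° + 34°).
tan(23° + 34°) = (tan 23° + tan 34°)/(1 - tan 23° tan 34°) = 1.54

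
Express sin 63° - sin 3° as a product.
sin 63° - sin 3° = 2 cos(33°) sin(30°)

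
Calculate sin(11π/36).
sin(11π/36) = 0.8192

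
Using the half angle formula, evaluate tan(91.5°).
tan(91.5°) = sin 183° / (1 + cos 183°) = -38.19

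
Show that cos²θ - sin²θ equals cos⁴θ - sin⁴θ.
RHS = (cos²θ - sin²θ)(cos²θ + sin²θ) = (cos²θ - sin²θ) · 1 = cos²θ - sin²θ = LHS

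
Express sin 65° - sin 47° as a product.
sin 65° - sin 47° = 2 cos(56°) sin(9°)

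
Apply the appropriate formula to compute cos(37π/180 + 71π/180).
cos(37π/180 + 71π/180) = cos 37π/180 cos 71π/180 - sin 37π/180 sin 71π/180 = -0.309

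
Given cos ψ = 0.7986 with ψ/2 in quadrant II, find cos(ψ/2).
cos(ψ/2) = ±√((1 + cos ψ)/2); negative since ψ/2 ∈ QII, so cos(ψ/2) = -0.9483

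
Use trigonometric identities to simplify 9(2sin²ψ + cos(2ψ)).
9(2sin²ψ + cos(2ψ)) = 9 (using Double angle)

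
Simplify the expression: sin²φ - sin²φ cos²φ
sin²φ - sin²φ cos²φ = sin⁴φ (using Factoring)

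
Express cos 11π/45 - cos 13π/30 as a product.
cos 11π/45 - cos 13π/30 = -2 sin(61π/180) sin(-17π/180)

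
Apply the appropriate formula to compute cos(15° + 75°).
cos(15° + 75°) = cos 15° cos 75° - sin 15° sin 75° = 0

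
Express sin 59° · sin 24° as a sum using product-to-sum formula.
sin 59° sin 24° = (1/2)[cos(59°-24°) - cos(59°+24°)]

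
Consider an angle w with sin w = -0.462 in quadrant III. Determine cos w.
cos w = ±√(1 - sin²w) = -0.8869 (negative in QIII)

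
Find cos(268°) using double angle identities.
cos(268°) = cos²134° - sin²134° = -0.0349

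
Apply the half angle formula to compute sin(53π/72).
sin(53π/72) = √((1 - cos 53π/36)/2) = 0.7373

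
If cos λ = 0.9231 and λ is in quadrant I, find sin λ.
sin λ = 0.3846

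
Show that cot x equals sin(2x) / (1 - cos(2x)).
RHS = 2 sin x cos x / (2sin²x) = cos x/sin x = cot x = LHS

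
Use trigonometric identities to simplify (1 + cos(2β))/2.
(1 + cos(2β))/2 = cos²β (using Power reduction)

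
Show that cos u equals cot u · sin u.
RHS = (cos u/sin u) · sin u = cos u = LHS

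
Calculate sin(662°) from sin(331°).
sin(662°) = 2 sin 331° cos 331° = -0.848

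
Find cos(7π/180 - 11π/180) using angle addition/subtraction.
cos(7π/180 - 11π/180) = cos 7π/180 cos 11π/180 + sin 7π/180 sin 11π/180 = 0.9976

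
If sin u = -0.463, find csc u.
csc u = 1/sin u = -2.16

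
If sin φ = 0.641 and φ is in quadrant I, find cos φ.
cos φ = 0.7675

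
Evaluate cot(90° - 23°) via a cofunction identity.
cot(90° - 23°) = tan(23°) = 0.4245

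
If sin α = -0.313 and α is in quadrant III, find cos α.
cos α = -0.9498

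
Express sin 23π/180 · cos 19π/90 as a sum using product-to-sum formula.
sin 23π/180 cos 19π/90 = (1/2)[sin(23π/180+19π/90) + sin(23π/180-19π/90)]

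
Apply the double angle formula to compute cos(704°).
cos(704°) = cos²352° - sin²352° = 0.9613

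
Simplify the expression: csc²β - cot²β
csc²β - cot²β = 1 (using Pythagorean identity)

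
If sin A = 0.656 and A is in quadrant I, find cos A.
cos A = 0.7548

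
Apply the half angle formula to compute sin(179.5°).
sin(179.5°) = √((1 - cos 359°)/2) = 0.008727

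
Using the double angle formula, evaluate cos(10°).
cos(10°) = 1 - 2sin²5° = 0.9848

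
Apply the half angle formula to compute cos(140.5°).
cos(140.5°) = -√((1 + cos 281°)/2) = -0.7716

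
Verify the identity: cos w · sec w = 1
LHS = cos w · (1/cos w) = 1 = RHS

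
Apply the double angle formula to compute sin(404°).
sin(404°) = 2 sin 202° cos 202° = 0.6947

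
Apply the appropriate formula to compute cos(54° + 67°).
cos(54° + 67°) = cos 54° cos 67° - sin 54° sin 67° = -0.515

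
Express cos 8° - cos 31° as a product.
cos 8° - cos 31° = -2 sin(19.5°) sin(-11.5°)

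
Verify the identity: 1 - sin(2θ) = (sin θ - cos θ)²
RHS = sin²θ - 2 sin θ cos θ + cos²θ = (sin²θ + cos²θ) - 2 sin θ cos θ = 1 - sin(2θ) = LHS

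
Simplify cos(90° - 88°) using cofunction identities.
cos(90° - 88°) = sin(88°)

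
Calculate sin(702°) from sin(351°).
sin(702°) = 2 sin 351° cos 351° = -0.309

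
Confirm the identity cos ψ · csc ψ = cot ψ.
LHS = cos ψ · (1/sin ψ) = cos ψ/sin ψ = cot ψ = RHS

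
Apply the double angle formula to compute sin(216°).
sin(216°) = 2 sin 108° cos 108° = -0.5878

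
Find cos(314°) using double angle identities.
cos(314°) = cos²157° - sin²157° = 0.6947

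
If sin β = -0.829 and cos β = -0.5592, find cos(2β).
cos(2β) = cos²β - sin²β = -0.3745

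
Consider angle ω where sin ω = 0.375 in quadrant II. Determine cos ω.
cos ω = ±√(1 - sin²ω) = -0.927 (negative in QII)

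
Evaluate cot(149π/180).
cot(149π/180) = -1.664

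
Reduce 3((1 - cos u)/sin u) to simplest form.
3((1 - cos u)/sin u) = 3(tan(u/2)) (using Half angle)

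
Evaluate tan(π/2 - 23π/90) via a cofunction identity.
tan(π/2 - 23π/90) = cot(23π/90) = 0.9657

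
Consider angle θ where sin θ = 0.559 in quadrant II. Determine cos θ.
cos θ = ±√(1 - sin²θ) = -0.8292 (negative in QII)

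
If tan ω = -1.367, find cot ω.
cot ω = 1/tan ω = -0.7315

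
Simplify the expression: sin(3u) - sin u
sin(3u) - sin u = 2 cos(2u) sin u (using Sum-to-product)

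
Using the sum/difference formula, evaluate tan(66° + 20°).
tan(66° + 20°) = (tan 66° + tan 20°)/(1 - tan 66° tan 20°) = 14.3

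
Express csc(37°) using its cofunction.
csc(37°) = sec(90° - 37°) = sec(53°)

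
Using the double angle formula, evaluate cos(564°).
cos(564°) = 2cos²282° - 1 = -0.9135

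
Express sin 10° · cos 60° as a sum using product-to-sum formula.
sin 10° cos 60° = (1/2)[sin(10°+60°) + sin(10°-60°)]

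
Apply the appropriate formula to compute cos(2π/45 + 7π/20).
cos(2π/45 + 7π/20) = cos 2π/45 cos 7π/20 - sin 2π/45 sin 7π/20 = 0.3256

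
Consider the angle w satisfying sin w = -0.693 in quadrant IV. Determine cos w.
cos w = √(1 - sin²w) = 0.7209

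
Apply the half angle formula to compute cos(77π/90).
cos(77π/90) = -√((1 + cos 77π/45)/2) = -0.8988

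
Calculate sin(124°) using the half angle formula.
sin(124°) = √((1 - cos 248°)/2) = 0.829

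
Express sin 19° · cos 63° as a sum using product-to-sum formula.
sin 19° cos 63° = (1/2)[sin(19°+63°) + sin(19°-63°)]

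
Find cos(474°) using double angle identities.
cos(474°) = cos²237° - sin²237° = -0.4067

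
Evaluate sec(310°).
sec(310°) = 1.556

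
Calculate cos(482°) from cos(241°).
cos(482°) = cos²241° - sin²241° = -0.5299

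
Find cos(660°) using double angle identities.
cos(660°) = cos²330° - sin²330° = 1/2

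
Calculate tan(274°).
tan(274°) = -14.3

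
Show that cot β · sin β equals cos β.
LHS = (cos β/sin β) · sin β = cos β = RHS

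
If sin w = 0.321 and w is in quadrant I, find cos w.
cos w = 0.9471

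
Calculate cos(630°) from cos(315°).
cos(630°) = 1 - 2sin²315° = 0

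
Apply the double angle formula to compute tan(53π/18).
tan(53π/18) = 2 tan 53π/36 / (1 - tan²53π/36) = -0.1763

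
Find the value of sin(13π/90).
sin(13π/90) = 0.4384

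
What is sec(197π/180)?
sec(197π/180) = -1.046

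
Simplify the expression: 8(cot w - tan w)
8(cot w - tan w) = 8(2 cot(2w)) (using Double angle)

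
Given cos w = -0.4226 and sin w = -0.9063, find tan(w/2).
tan(w/2) = sin w / (1 + cos w) = -1.57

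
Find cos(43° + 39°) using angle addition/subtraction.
cos(43° + 39°) = cos 43° cos 39° - sin 43° sin 39° = 0.1392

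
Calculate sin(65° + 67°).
sin(65° + 67°) = sin 65° cos 67° + cos 65° sin 67° = 0.7431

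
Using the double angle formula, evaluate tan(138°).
tan(138°) = 2 tan 69° / (1 - tan²69°) = -0.9004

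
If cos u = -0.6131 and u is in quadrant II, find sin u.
sin u = 0.79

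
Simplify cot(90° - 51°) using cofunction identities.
cot(90° - 51°) = tan(51°)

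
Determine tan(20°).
tan(20°) = 0.364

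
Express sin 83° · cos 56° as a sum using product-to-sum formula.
sin 83° cos 56° = (1/2)[sin(83°+56°) + sin(83°-56°)]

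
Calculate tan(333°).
tan(333°) = -0.5095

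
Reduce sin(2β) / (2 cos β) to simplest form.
sin(2β) / (2 cos β) = sin β (using Double angle)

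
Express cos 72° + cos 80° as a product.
cos 72° + cos 80° = 2 cos(76°) cos(-4°)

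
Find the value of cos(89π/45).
cos(89π/45) = 0.9976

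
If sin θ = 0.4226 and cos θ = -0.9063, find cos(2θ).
cos(2θ) = cos²θ - sin²θ = 0.6428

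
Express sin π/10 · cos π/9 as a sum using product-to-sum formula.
sin π/10 cos π/9 = (1/2)[sin(π/10+π/9) + sin(π/10-π/9)]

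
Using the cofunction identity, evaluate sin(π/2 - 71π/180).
sin(π/2 - 71π/180) = cos(71π/180) = 0.3256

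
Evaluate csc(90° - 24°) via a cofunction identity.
csc(90° - 24°) = sec(24°) = 1.095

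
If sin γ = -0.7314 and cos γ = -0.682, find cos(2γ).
cos(2γ) = cos²γ - sin²γ = -0.06982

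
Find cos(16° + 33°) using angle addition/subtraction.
cos(16° + 33°) = cos 16° cos 33° - sin 16° sin 33° = 0.6561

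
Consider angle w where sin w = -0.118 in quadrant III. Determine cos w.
cos w = ±√(1 - sin²w) = -0.993 (negative in QIII)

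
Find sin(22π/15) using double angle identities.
sin(22π/15) = 2 sin 11π/15 cos 11π/15 = -0.9945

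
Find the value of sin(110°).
sin(110°) = 0.9397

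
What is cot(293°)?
cot(293°) = -0.4245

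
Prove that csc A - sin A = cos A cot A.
LHS = 1/sin A - sin A = (1 - sin²A)/sin A = cos²A/sin A = cos A · (cos A/sin A) = cos A cot A = RHS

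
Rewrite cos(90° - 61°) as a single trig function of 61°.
cos(90° - 61°) = sin(61°)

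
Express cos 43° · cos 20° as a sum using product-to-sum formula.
cos 43° cos 20° = (1/2)[cos(43°-20°) + cos(43°+20°)]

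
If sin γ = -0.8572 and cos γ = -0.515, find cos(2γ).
cos(2γ) = cos²γ - sin²γ = -0.4696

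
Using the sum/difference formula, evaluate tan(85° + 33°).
tan(85° + 33°) = (tan 85° + tan 33°)/(1 - tan 85° tan 33°) = -1.881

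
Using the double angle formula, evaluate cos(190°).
cos(190°) = cos²95° - sin²95° = -0.9848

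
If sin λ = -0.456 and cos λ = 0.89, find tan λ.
tan λ = sin λ / cos λ = -0.5124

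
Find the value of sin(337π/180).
sin(337π/180) = -0.3907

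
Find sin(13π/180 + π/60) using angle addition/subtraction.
sin(13π/180 + π/60) = sin 13π/180 cos π/60 + cos 13π/180 sin π/60 = 0.2756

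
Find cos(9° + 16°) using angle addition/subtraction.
cos(9° + 16°) = cos 9° cos 16° - sin 9° sin 16° = 0.9063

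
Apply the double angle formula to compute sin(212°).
sin(212°) = 2 sin 106° cos 106° = -0.5299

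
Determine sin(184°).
sin(184°) = -0.06976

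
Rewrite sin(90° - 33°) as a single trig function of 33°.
sin(90° - 33°) = cos(33°)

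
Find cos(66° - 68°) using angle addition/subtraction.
cos(66° - 68°) = cos 66° cos 68° + sin 66° sin 68° = 0.9994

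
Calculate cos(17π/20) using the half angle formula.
cos(17π/20) = -√((1 + cos 17π/10)/2) = -0.891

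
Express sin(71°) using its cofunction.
sin(71°) = cos(90° - 71°) = cos(19°)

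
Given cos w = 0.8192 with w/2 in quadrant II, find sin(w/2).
sin(w/2) = ±√((1 - cos w)/2); positive since w/2 ∈ QII, so sin(w/2) = 0.3007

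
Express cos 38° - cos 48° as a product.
cos 38° - cos 48° = -2 sin(43°) sin(-5°)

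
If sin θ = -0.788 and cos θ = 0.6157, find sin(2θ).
sin(2θ) = 2 sin θ cos θ = -0.9703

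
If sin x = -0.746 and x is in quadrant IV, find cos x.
cos x = 0.6659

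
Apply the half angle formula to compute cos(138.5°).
cos(138.5°) = -√((1 + cos 277°)/2) = -0.749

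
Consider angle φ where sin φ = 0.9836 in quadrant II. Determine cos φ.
cos φ = ±√(1 - sin²φ) = -0.1804 (negative in QII)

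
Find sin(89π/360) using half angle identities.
sin(89π/360) = √((1 - cos 89π/180)/2) = 0.7009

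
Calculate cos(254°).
cos(254°) = -0.2756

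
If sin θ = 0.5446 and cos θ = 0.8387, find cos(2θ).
cos(2θ) = cos²θ - sin²θ = 0.4068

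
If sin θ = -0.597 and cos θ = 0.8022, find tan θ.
tan θ = sin θ / cos θ = -0.7442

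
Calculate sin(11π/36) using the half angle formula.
sin(11π/36) = √((1 - cos 11π/18)/2) = 0.8192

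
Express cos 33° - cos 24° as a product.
cos 33° - cos 24° = -2 sin(28.5°) sin(4.5°)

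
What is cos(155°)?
cos(155°) = -0.9063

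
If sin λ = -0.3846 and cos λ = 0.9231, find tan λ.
tan λ = sin λ / cos λ = -0.4166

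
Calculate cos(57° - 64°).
cos(57° - 64°) = cos 57° cos 64° + sin 57° sin 64° = 0.9925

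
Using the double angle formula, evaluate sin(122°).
sin(122°) = 2 sin 61° cos 61° = 0.848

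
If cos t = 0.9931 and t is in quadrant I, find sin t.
sin t = 0.1173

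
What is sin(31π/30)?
sin(31π/30) = -0.1045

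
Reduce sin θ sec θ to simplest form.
sin θ sec θ = tan θ (using Reciprocal + quotient)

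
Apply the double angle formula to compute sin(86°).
sin(86°) = 2 sin 43° cos 43° = 0.9976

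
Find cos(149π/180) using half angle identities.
cos(149π/180) = -√((1 + cos 149π/90)/2) = -0.8572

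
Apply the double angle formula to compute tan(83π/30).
tan(83π/30) = 2 tan 83π/60 / (1 - tan²83π/60) = -0.9004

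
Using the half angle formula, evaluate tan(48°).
tan(48°) = sin 96° / (1 + cos 96°) = 1.111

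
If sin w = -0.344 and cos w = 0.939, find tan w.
tan w = sin w / cos w = -0.3663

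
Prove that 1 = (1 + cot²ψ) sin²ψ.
RHS = csc²ψ · sin²ψ = (1/sin²ψ) · sin²ψ = 1 = LHS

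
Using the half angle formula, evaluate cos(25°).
cos(25°) = √((1 + cos 50°)/2) = 0.9063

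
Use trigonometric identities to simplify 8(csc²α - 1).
8(csc²α - 1) = 8(cot²α) (using Pythagorean identity)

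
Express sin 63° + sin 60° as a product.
sin 63° + sin 60° = 2 sin(61.5°) cos(1.5°)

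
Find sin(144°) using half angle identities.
sin(144°) = √((1 - cos 288°)/2) = 0.5878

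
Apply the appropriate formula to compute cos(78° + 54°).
cos(78° + 54°) = cos 78° cos 54° - sin 78° sin 54° = -0.6691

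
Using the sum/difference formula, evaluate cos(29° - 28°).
cos(29° - 28°) = cos 29° cos 28° + sin 29° sin 28° = 0.9998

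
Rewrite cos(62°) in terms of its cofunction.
cos(62°) = sin(90° - 62°) = sin(28°)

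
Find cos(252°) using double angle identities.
cos(252°) = cos²126° - sin²126° = -0.309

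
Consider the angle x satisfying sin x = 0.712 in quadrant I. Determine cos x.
cos x = √(1 - sin²x) = 0.7022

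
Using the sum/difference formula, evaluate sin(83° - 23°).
sin(83° - 23°) = sin 83° cos 23° - cos 83° sin 23° = √3/2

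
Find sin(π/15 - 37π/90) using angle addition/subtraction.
sin(π/15 - 37π/90) = sin π/15 cos 37π/90 - cos π/15 sin 37π/90 = -0.8829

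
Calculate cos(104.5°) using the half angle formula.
cos(104.5°) = -√((1 + cos 209°)/2) = -0.2504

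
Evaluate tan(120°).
tan(120°) = -√3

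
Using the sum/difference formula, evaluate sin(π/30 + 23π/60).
sin(π/30 + 23π/60) = sin π/30 cos 23π/60 + cos π/30 sin 23π/60 = (√6+√2)/4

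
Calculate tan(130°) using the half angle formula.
tan(130°) = sin 260° / (1 + cos 260°) = -1.192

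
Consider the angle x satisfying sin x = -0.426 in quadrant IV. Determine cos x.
cos x = √(1 - sin²x) = 0.9047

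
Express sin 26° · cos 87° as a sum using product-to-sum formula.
sin 26° cos 87° = (1/2)[sin(26°+87°) + sin(26°-87°)]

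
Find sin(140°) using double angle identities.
sin(140°) = 2 sin 70° cos 70° = 0.6428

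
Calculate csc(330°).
csc(330°) = -2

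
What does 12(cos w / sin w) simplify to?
12(cos w / sin w) = 12(cot w) (using Quotient identity)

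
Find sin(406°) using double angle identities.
sin(406°) = 2 sin 203° cos 203° = 0.7193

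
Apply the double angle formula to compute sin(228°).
sin(228°) = 2 sin 114° cos 114° = -0.7431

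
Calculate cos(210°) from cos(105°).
cos(210°) = cos²105° - sin²105° = -√3/2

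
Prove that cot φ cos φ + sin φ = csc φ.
LHS = cos²φ/sin φ + sin φ = (cos²φ + sin²φ)/sin φ = 1/sin φ = csc φ = RHS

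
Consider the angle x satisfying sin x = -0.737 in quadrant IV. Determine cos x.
cos x = √(1 - sin²x) = 0.6759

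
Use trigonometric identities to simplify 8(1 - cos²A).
8(1 - cos²A) = 8(sin²A) (using Pythagorean identity)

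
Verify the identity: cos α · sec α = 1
LHS = cos α · (1/cos α) = 1 = RHS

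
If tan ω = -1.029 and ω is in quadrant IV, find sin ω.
sin ω = -0.7171 (using tan²ω + 1 = sec²ω)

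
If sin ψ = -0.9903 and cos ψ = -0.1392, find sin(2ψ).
sin(2ψ) = 2 sin ψ cos ψ = 0.2757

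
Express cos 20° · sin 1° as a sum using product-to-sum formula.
cos 20° sin 1° = (1/2)[sin(20°+1°) - sin(20°-1°)]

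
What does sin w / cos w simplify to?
sin w / cos w = tan w (using Quotient identity)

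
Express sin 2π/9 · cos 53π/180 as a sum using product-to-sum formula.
sin 2π/9 cos 53π/180 = (1/2)[sin(2π/9+53π/180) + sin(2π/9-53π/180)]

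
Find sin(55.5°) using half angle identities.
sin(55.5°) = √((1 - cos 111°)/2) = 0.8241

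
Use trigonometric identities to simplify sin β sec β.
sin β sec β = tan β (using Reciprocal + quotient)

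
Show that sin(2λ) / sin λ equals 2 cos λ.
LHS = 2 sin λ cos λ / sin λ = 2 cos λ = RHS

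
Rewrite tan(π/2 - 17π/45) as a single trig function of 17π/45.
tan(π/2 - 17π/45) = cot(17π/45)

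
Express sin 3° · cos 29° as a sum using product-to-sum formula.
sin 3° cos 29° = (1/2)[sin(3°+29°) + sin(3°-29°)]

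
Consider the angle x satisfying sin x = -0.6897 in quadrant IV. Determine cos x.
cos x = √(1 - sin²x) = 0.7241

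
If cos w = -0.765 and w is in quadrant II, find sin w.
sin w = 0.644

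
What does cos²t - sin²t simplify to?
cos²t - sin²t = cos(2t) (using Double angle)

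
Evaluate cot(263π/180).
cot(263π/180) = 0.1228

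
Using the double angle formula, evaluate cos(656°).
cos(656°) = cos²328° - sin²328° = 0.4384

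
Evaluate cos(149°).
cos(149°) = -0.8572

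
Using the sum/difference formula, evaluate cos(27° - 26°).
cos(27° - 26°) = cos 27° cos 26° + sin 27° sin 26° = 0.9998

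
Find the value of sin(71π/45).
sin(71π/45) = -0.9703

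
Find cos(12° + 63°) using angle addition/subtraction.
cos(12° + 63°) = cos 12° cos 63° - sin 12° sin 63° = (√6-√2)/4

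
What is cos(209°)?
cos(209°) = -0.8746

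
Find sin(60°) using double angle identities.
sin(60°) = 2 sin 30° cos 30° = √3/2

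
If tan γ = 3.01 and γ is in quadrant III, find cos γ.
cos γ = -0.3153 (using tan²γ + 1 = sec²γ)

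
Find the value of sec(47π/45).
sec(47π/45) = -1.01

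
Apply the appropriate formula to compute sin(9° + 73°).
sin(9° + 73°) = sin 9° cos 73° + cos 9° sin 73° = 0.9903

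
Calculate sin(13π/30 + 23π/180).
sin(13π/30 + 23π/180) = sin 13π/30 cos 23π/180 + cos 13π/30 sin 23π/180 = 0.9816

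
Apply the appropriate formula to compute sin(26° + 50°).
sin(26° + 50°) = sin 26° cos 50° + cos 26° sin 50° = 0.9703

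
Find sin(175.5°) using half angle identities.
sin(175.5°) = √((1 - cos 351°)/2) = 0.07846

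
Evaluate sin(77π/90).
sin(77π/90) = 0.4384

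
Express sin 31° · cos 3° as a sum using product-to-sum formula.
sin 31° cos 3° = (1/2)[sin(31°+3°) + sin(31°-3°)]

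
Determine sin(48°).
sin(48°) = 0.7431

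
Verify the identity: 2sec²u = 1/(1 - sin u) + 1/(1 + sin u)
RHS = [(1 + sin u) + (1 - sin u)] / [(1 - sin u)(1 + sin u)] = 2/(1 - sin²u) = 2/cos²u = 2sec²u = LHS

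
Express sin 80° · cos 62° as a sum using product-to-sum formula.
sin 80° cos 62° = (1/2)[sin(80°+62°) + sin(80°-62°)]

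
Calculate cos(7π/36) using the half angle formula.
cos(7π/36) = √((1 + cos 7π/18)/2) = 0.8192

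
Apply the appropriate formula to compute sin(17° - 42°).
sin(17° - 42°) = sin 17° cos 42° - cos 17° sin 42° = -0.4226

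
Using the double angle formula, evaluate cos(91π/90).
cos(91π/90) = cos²91π/180 - sin²91π/180 = -0.9994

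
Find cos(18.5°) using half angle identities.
cos(18.5°) = √((1 + cos 37°)/2) = 0.9483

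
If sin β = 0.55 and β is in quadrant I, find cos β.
cos β = 0.8352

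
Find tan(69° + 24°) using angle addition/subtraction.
tan(69° + 24°) = (tan 69° + tan 24°)/(1 - tan 69° tan 24°) = -19.08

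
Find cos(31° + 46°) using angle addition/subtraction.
cos(31° + 46°) = cos 31° cos 46° - sin 31° sin 46° = 0.225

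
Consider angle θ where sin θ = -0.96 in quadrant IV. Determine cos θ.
cos θ = √(1 - sin²θ) = 0.28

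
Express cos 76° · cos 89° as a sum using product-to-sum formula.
cos 76° cos 89° = (1/2)[cos(76°-89°) + cos(76°+89°)]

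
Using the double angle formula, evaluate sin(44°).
sin(44°) = 2 sin 22° cos 22° = 0.6947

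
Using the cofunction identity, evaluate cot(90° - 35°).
cot(90° - 35°) = tan(35°) = 0.7002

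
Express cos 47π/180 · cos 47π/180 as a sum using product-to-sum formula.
cos 47π/180 cos 47π/180 = (1/2)[cos(47π/180-47π/180) + cos(47π/180+47π/180)]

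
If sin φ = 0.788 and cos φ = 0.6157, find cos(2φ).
cos(2φ) = cos²φ - sin²φ = -0.2419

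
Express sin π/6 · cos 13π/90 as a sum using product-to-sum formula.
sin π/6 cos 13π/90 = (1/2)[sin(π/6+13π/90) + sin(π/6-13π/90)]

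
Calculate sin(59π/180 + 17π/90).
sin(59π/180 + 17π/90) = sin 59π/180 cos 17π/90 + cos 59π/180 sin 17π/90 = 0.9986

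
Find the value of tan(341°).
tan(341°) = -0.3443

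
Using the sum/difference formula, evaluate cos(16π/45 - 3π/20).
cos(16π/45 - 3π/20) = cos 16π/45 cos 3π/20 + sin 16π/45 sin 3π/20 = 0.7986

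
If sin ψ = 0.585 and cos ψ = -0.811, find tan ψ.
tan ψ = sin ψ / cos ψ = -0.7213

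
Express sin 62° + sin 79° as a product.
sin 62° + sin 79° = 2 sin(70.5°) cos(-8.5°)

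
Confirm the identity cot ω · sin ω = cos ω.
LHS = (cos ω/sin ω) · sin ω = cos ω = RHS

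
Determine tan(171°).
tan(171°) = -0.1584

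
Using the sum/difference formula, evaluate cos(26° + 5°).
cos(26° + 5°) = cos 26° cos 5° - sin 26° sin 5° = 0.8572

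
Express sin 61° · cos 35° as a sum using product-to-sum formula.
sin 61° cos 35° = (1/2)[sin(61°+35°) + sin(61°-35°)]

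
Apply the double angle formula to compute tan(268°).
tan(268°) = 2 tan 134° / (1 - tan²134°) = 28.64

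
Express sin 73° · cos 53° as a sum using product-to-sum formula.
sin 73° cos 53° = (1/2)[sin(73°+53°) + sin(73°-53°)]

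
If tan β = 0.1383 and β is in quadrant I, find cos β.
cos β = 0.9906 (using tan²β + 1 = sec²β)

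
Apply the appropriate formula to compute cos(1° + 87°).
cos(1° + 87°) = cos 1° cos 87° - sin 1° sin 87° = 0.0349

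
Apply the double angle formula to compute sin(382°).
sin(382°) = 2 sin 191° cos 191° = 0.3746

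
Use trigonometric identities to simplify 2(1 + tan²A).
2(1 + tan²A) = 2(sec²A) (using Pythagorean identity)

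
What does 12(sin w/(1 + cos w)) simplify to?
12(sin w/(1 + cos w)) = 12(tan(w/2)) (using Half angle)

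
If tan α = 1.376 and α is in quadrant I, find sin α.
sin α = 0.8089 (using tan²α + 1 = sec²α)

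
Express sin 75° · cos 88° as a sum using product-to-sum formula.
sin 75° cos 88° = (1/2)[sin(75°+88°) + sin(75°-88°)]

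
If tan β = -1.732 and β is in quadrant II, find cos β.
cos β = -0.5 (using tan²β + 1 = sec²β)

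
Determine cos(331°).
cos(331°) = 0.8746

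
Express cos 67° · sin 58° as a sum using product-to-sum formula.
cos 67° sin 58° = (1/2)[sin(67°+58°) - sin(67°-58°)]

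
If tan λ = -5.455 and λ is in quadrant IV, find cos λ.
cos λ = 0.1803 (using tan²λ + 1 = sec²λ)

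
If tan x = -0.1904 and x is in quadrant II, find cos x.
cos x = -0.9824 (using tan²x + 1 = sec²x)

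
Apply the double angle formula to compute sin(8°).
sin(8°) = 2 sin 4° cos 4° = 0.1392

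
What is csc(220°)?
csc(220°) = -1.556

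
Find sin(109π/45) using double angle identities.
sin(109π/45) = 2 sin 109π/90 cos 109π/90 = 0.9703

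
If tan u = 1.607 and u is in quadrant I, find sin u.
sin u = 0.849 (using tan²u + 1 = sec²u)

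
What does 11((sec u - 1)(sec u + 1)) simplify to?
11((sec u - 1)(sec u + 1)) = 11(tan²u) (using Diff. of squares)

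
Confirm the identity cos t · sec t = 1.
LHS = cos t · (1/cos t) = 1 = RHS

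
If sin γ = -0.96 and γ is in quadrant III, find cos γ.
cos γ = -0.28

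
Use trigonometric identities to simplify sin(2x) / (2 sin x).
sin(2x) / (2 sin x) = cos x (using Double angle)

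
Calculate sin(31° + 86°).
sin(31° + 86°) = sin 31° cos 86° + cos 31° sin 86° = 0.891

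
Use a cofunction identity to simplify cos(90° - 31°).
cos(90° - 31°) = sin(31°)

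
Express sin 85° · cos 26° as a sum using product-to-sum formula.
sin 85° cos 26° = (1/2)[sin(85°+26°) + sin(85°-26°)]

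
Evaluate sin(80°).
sin(80°) = 0.9848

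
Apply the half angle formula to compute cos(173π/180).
cos(173π/180) = -√((1 + cos 173π/90)/2) = -0.9925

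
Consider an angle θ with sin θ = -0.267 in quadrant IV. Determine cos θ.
cos θ = √(1 - sin²θ) = 0.9637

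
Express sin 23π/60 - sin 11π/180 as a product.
sin 23π/60 - sin 11π/180 = 2 cos(2π/9) sin(29π/180)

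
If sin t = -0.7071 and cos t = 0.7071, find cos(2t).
cos(2t) = cos²t - sin²t = 0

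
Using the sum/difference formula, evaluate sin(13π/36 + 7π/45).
sin(13π/36 + 7π/45) = sin 13π/36 cos 7π/45 + cos 13π/36 sin 7π/45 = 0.9986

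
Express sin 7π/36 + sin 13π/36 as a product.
sin 7π/36 + sin 13π/36 = 2 sin(5π/18) cos(-π/12)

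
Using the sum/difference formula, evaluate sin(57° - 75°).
sin(57° - 75°) = sin 57° cos 75° - cos 57° sin 75° = -0.309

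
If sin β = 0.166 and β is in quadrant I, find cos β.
cos β = 0.9861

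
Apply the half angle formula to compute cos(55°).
cos(55°) = √((1 + cos 110°)/2) = 0.5736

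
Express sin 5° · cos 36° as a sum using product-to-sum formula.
sin 5° cos 36° = (1/2)[sin(5°+36°) + sin(5°-36°)]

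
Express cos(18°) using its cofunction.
cos(18°) = sin(90° - 18°) = sin(72°)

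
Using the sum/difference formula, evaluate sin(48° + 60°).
sin(48° + 60°) = sin 48° cos 60° + cos 48° sin 60° = 0.9511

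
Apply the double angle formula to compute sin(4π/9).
sin(4π/9) = 2 sin 2π/9 cos 2π/9 = 0.9848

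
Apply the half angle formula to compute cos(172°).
cos(172°) = -√((1 + cos 344°)/2) = -0.9903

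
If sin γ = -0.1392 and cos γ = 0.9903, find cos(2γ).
cos(2γ) = cos²γ - sin²γ = 0.9613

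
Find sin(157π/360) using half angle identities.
sin(157π/360) = √((1 - cos 157π/180)/2) = 0.9799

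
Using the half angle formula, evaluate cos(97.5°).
cos(97.5°) = -√((1 + cos 195°)/2) = -0.1305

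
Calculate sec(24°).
sec(24°) = 1.095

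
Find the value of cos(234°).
cos(234°) = -0.5878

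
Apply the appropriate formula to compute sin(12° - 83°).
sin(12° - 83°) = sin 12° cos 83° - cos 12° sin 83° = -0.9455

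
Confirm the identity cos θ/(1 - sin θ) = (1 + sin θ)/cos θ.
RHS = (1 + sin θ)(1 - sin θ) / (cos θ(1 - sin θ)) = (1 - sin²θ) / (cos θ(1 - sin θ)) = cos²θ / (cos θ(1 - sin θ)) = cos θ/(1 - sin θ) = LHS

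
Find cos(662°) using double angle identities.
cos(662°) = cos²331° - sin²331° = 0.5299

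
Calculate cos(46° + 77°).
cos(46° + 77°) = cos 46° cos 77° - sin 46° sin 77° = -0.5446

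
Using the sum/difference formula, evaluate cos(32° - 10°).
cos(32° - 10°) = cos 32° cos 10° + sin 32° sin 10° = 0.9272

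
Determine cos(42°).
cos(42°) = 0.7431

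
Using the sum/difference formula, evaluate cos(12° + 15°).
cos(12° + 15°) = cos 12° cos 15° - sin 12° sin 15° = 0.891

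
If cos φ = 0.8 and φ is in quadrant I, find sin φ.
sin φ = 0.6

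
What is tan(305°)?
tan(305°) = -1.428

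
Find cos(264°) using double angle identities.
cos(264°) = cos²132° - sin²132° = -0.1045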